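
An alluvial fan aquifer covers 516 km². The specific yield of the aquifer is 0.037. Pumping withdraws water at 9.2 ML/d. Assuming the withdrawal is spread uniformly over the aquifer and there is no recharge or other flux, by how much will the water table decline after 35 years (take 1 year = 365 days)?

A = 516 km² = 5.16 × 10^8 m²
Q = 9.2 ML/d = 9200 m³/d
t = 35 years = 12780 d
ΔV = Q × t = 9200 m³/d × 12780 d = 1.175 × 10^8 m³
Δh = ΔV / (Sy × A) = 1.175 × 10^8 / (0.037 × 5.16 × 10^8) = 6.156 m

Δh ≈ 6.16 m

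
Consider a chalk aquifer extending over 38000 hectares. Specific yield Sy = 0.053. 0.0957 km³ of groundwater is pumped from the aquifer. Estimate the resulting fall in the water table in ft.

Δh ≈ 15.6 ft

A = 38000 hectares = 3.8 × 10^8 m²
ΔV = 0.0957 km³ = 9.57 × 10^7 m³
Δh = ΔV / (Sy × A) = 9.57 × 10^7 m³ / (0.053 × 3.8 × 10^8 m²) = 4.752 m
Δh = 4.752 m = 15.59 ft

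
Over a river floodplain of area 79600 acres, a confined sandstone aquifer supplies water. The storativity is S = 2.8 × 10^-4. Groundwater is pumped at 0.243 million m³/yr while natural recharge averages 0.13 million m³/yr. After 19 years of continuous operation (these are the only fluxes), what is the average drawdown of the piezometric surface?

Δh ≈ 23.8 m

A = 79600 acres = 3.221 × 10^8 m²
Net abstraction = 0.243 − 0.13 = 0.113 million m³/yr
Q_net = 0.113 million m³/yr = 309.6 m³/d
t = 19 years = 6935 d
ΔV = Q × t = 309.6 m³/d × 6935 d = 2.147 × 10^6 m³
Δh = ΔV / (S × A) = 2.147 × 10^6 / (2.8 × 10^-4 × 3.221 × 10^8) = 23.8 m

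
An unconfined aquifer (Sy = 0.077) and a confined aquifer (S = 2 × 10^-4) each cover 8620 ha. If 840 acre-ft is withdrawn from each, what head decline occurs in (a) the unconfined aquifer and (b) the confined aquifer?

A = 8620 ha = 8.62 × 10^7 m²
ΔV = 840 acre-ft = 1.036 × 10^6 m³
Unconfined: Δh_u = ΔV/(Sy·A) = 1.036 × 10^6/(0.077 × 8.62 × 10^7) = 0.1561 m
Confined: Δh_c = ΔV/(S·A) = 1.036 × 10^6/(2 × 10^-4 × 8.62 × 10^7) = 60.1 m

Δh_u ≈ 0.156 m; Δh_c ≈ 60.1 m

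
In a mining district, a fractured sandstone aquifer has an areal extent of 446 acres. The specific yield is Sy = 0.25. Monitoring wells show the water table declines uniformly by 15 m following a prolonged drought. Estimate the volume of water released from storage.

A = 446 acres = 1.805 × 10^6 m²
ΔV = Sy × A × Δh = 0.25 × 1.805 × 10^6 m² × 15 m = 6.768 × 10^6 m³

ΔV ≈ 6.77 × 10^6 m³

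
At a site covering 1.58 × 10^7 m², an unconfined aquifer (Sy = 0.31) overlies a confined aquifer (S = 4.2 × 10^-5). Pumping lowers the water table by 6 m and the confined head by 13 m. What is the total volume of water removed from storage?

Unconfined: ΔV_u = Sy × A × Δh_u = 0.31 × 1.58 × 10^7 × 6 = 2.939 × 10^7 m³
Confined: ΔV_c = S × A × Δh_c = 4.2 × 10^-5 × 1.58 × 10^7 × 13 = 8627 m³
Total ΔV = 2.939 × 10^7 + 8627 = 2.94 × 10^7 m³

ΔV ≈ 2.94 × 10^7 m³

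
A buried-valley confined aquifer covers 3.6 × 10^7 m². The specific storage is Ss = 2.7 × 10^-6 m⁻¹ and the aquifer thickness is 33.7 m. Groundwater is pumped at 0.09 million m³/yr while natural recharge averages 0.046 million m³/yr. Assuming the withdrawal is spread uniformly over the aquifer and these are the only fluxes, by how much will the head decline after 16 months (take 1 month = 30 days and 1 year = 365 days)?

S = Ss × b = 2.7 × 10^-6 m⁻¹ × 33.7 m = 9.099 × 10^-5
Net abstraction = 0.09 − 0.046 = 0.044 million m³/yr
Q_net = 0.044 million m³/yr = 120.5 m³/d
t = 16 months = 480 d
ΔV = Q × t = 120.5 m³/d × 480 d = 57860 m³
Δh = ΔV / (S × A) = 57860 / (9.099 × 10^-5 × 3.6 × 10^7) = 17.66 m

Δh ≈ 17.7 m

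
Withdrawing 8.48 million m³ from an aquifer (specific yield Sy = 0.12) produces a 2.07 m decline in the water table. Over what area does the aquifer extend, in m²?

ΔV = 8.48 million m³ = 8.48 × 10^6 m³
A = ΔV / (Sy × Δh) = 8.48 × 10^6 / (0.12 × 2.07) = 3.414 × 10^7 m²

A ≈ 3.41 × 10^7 m²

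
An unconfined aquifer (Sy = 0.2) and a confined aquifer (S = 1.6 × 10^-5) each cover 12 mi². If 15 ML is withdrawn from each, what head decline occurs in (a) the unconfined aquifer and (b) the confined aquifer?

Δh_u ≈ 0.00241 m; Δh_c ≈ 30.2 m

A = 12 mi² = 3.108 × 10^7 m²
ΔV = 15 ML = 15000 m³
Unconfined: Δh_u = ΔV/(Sy·A) = 15000/(0.2 × 3.108 × 10^7) = 0.002413 m
Confined: Δh_c = ΔV/(S·A) = 15000/(1.6 × 10^-5 × 3.108 × 10^7) = 30.16 m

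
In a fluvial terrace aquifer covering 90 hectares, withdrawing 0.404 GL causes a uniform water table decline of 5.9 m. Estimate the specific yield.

A = 90 hectares = 9 × 10^5 m²
ΔV = 0.404 GL = 4.04 × 10^5 m³
Sy = ΔV / (A × Δh) = 4.04 × 10^5 m³ / (9 × 10^5 m² × 5.9 m) = 0.07608

Sy ≈ 0.076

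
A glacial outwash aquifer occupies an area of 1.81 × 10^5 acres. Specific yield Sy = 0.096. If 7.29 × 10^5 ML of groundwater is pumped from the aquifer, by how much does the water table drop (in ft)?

Δh ≈ 34 ft

A = 1.81 × 10^5 acres = 7.325 × 10^8 m²
ΔV = 7.29 × 10^5 ML = 7.29 × 10^8 m³
Δh = ΔV / (Sy × A) = 7.29 × 10^8 m³ / (0.096 × 7.325 × 10^8 m²) = 10.37 m
Δh = 10.37 m = 34.01 ft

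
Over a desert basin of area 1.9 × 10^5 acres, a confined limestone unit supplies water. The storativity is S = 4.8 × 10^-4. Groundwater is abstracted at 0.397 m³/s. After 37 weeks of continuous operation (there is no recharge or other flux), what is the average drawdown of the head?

A = 1.9 × 10^5 acres = 7.689 × 10^8 m²
Q = 0.397 m³/s = 34300 m³/d
t = 37 weeks = 259 d
ΔV = Q × t = 34300 m³/d × 259 d = 8.884 × 10^6 m³
Δh = ΔV / (S × A) = 8.884 × 10^6 / (4.8 × 10^-4 × 7.689 × 10^8) = 24.07 m

Δh ≈ 24.1 m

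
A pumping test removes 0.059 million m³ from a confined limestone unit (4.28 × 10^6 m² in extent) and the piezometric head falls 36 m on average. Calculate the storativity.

ΔV = 0.059 million m³ = 59000 m³
S = ΔV / (A × Δh) = 59000 m³ / (4.28 × 10^6 m² × 36 m) = 3.829 × 10^-4

S ≈ 3.8 × 10^-4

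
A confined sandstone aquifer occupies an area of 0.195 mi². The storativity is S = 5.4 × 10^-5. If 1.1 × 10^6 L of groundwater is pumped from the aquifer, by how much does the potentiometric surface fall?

A = 0.195 mi² = 5.05 × 10^5 m²
ΔV = 1.1 × 10^6 L = 1100 m³
Δh = ΔV / (S × A) = 1100 m³ / (5.4 × 10^-5 × 5.05 × 10^5 m²) = 40.33 m

Δh ≈ 40.3 m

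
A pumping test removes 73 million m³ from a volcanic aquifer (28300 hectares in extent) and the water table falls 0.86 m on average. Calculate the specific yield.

Sy ≈ 0.3

A = 28300 hectares = 2.83 × 10^8 m²
ΔV = 73 million m³ = 7.3 × 10^7 m³
Sy = ΔV / (A × Δh) = 7.3 × 10^7 m³ / (2.83 × 10^8 m² × 0.86 m) = 0.2999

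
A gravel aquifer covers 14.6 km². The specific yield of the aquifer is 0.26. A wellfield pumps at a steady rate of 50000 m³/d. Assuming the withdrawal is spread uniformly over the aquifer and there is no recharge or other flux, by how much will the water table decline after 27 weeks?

Δh ≈ 2.49 m

A = 14.6 km² = 1.46 × 10^7 m²
t = 27 weeks = 189 d
ΔV = Q × t = 50000 m³/d × 189 d = 9.45 × 10^6 m³
Δh = ΔV / (Sy × A) = 9.45 × 10^6 / (0.26 × 1.46 × 10^7) = 2.489 m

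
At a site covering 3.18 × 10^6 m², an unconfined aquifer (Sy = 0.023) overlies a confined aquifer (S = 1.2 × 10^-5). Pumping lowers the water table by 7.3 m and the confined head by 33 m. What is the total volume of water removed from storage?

Unconfined: ΔV_u = Sy × A × Δh_u = 0.023 × 3.18 × 10^6 × 7.3 = 5.339 × 10^5 m³
Confined: ΔV_c = S × A × Δh_c = 1.2 × 10^-5 × 3.18 × 10^6 × 33 = 1259 m³
Total ΔV = 5.339 × 10^5 + 1259 = 5.352 × 10^5 m³

ΔV ≈ 5.35 × 10^5 m³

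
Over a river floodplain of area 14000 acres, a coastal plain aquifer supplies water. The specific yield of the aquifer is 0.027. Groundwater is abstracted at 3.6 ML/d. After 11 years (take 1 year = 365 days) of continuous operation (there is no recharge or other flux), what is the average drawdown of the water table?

A = 14000 acres = 5.666 × 10^7 m²
Q = 3.6 ML/d = 3600 m³/d
t = 11 years = 4015 d
ΔV = Q × t = 3600 m³/d × 4015 d = 1.445 × 10^7 m³
Δh = ΔV / (Sy × A) = 1.445 × 10^7 / (0.027 × 5.666 × 10^7) = 9.449 m

Δh ≈ 9.45 m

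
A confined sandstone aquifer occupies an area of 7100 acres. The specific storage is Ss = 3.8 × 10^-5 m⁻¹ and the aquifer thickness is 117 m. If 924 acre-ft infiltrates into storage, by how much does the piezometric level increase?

S = Ss × b = 3.8 × 10^-5 m⁻¹ × 117 m = 4.446 × 10^-3
A = 7100 acres = 2.873 × 10^7 m²
ΔV = 924 acre-ft = 1.14 × 10^6 m³
Δh = ΔV / (S × A) = 1.14 × 10^6 m³ / (0.004446 × 2.873 × 10^7 m²) = 8.922 m

Δh ≈ 8.92 m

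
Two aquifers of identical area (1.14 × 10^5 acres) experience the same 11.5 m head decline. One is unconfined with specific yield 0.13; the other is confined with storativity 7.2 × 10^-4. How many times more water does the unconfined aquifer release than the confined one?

ΔV_u / ΔV_c ≈ 181

A = 1.14 × 10^5 acres = 4.613 × 10^8 m²
Unconfined: ΔV_u = Sy × A × Δh = 0.13 × 4.613 × 10^8 × 11.5 = 6.897 × 10^8 m³
Confined: ΔV_c = S × A × Δh = 7.2 × 10^-4 × 4.613 × 10^8 × 11.5 = 3.82 × 10^6 m³
Ratio = ΔV_u / ΔV_c = Sy / S = 0.13 / 7.2 × 10^-4 = 180.6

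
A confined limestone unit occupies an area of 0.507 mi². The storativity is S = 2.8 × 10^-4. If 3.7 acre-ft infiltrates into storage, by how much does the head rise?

A = 0.507 mi² = 1.313 × 10^6 m²
ΔV = 3.7 acre-ft = 4564 m³
Δh = ΔV / (S × A) = 4564 m³ / (2.8 × 10^-4 × 1.313 × 10^6 m²) = 12.41 m

Δh ≈ 12.4 m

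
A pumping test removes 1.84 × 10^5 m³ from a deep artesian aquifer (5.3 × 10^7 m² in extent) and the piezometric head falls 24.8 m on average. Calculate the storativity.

S ≈ 1.4 × 10^-4

S = ΔV / (A × Δh) = 1.84 × 10^5 m³ / (5.3 × 10^7 m² × 24.8 m) = 1.4 × 10^-4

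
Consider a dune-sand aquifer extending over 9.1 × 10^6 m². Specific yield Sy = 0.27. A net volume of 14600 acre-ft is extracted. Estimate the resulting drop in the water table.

ΔV = 14600 acre-ft = 1.801 × 10^7 m³
Δh = ΔV / (Sy × A) = 1.801 × 10^7 m³ / (0.27 × 9.1 × 10^6 m²) = 7.33 m

Δh ≈ 7.33 m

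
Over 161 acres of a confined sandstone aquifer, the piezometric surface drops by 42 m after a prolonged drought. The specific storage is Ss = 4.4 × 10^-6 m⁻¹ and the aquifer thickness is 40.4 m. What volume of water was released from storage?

ΔV ≈ 4860 m³

S = Ss × b = 4.4 × 10^-6 m⁻¹ × 40.4 m = 1.778 × 10^-4
A = 161 acres = 6.515 × 10^5 m²
ΔV = S × A × Δh = 1.778 × 10^-4 × 6.515 × 10^5 m² × 42 m = 4864 m³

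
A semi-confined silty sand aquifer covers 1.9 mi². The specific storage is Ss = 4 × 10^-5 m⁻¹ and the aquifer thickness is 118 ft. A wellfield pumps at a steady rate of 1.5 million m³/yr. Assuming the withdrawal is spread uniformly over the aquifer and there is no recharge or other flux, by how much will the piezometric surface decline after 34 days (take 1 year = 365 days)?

Δh ≈ 19.7 m

b = 118 ft = 35.97 m
S = Ss × b = 4 × 10^-5 m⁻¹ × 35.97 m = 1.439 × 10^-3
A = 1.9 mi² = 4.921 × 10^6 m²
Q = 1.5 million m³/yr = 4110 m³/d
ΔV = Q × t = 4110 m³/d × 34 d = 1.397 × 10^5 m³
Δh = ΔV / (S × A) = 1.397 × 10^5 / (0.001439 × 4.921 × 10^6) = 19.74 m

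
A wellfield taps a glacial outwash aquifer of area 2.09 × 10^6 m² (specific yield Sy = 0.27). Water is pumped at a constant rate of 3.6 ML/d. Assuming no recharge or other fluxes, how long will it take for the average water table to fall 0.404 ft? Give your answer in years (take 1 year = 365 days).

Δh = 0.404 ft = 0.1231 m
ΔV = Sy × A × Δh = 0.27 × 2.09 × 10^6 × 0.1231 = 69490 m³
Q = 3.6 ML/d = 3600 m³/d
t = ΔV / Q = 69490 m³ / 3600 m³/d = 19.3 d
t = 19.3 d ≈ 0.05288 years

t ≈ 0.0529 years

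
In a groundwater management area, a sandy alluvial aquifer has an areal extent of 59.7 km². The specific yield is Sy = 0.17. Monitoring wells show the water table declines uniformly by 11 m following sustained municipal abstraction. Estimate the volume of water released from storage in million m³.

A = 59.7 km² = 5.97 × 10^7 m²
ΔV = Sy × A × Δh = 0.17 × 5.97 × 10^7 m² × 11 m = 1.116 × 10^8 m³
ΔV = 1.116 × 10^8 m³ = 111.6 million m³

ΔV ≈ 112 million m³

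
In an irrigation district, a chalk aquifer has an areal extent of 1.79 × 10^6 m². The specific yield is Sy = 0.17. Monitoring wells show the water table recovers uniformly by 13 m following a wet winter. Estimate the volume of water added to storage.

ΔV ≈ 3.96 × 10^6 m³

ΔV = Sy × A × Δh = 0.17 × 1.79 × 10^6 m² × 13 m = 3.956 × 10^6 m³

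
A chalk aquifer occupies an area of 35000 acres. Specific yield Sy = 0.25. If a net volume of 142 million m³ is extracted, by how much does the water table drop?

Δh ≈ 4.01 m

A = 35000 acres = 1.416 × 10^8 m²
ΔV = 142 million m³ = 1.42 × 10^8 m³
Δh = ΔV / (Sy × A) = 1.42 × 10^8 m³ / (0.25 × 1.416 × 10^8 m²) = 4.01 m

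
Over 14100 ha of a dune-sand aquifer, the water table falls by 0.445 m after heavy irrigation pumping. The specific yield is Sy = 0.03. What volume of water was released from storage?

A = 14100 ha = 1.41 × 10^8 m²
ΔV = Sy × A × Δh = 0.03 × 1.41 × 10^8 m² × 0.445 m = 1.882 × 10^6 m³

ΔV ≈ 1.88 × 10^6 m³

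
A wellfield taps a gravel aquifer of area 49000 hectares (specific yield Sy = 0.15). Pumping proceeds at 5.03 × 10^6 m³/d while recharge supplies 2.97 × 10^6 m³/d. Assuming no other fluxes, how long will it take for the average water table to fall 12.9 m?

A = 49000 hectares = 4.9 × 10^8 m²
ΔV = Sy × A × Δh = 0.15 × 4.9 × 10^8 × 12.9 = 9.482 × 10^8 m³
Net withdrawal = 5.03 × 10^6 − 2.97 × 10^6 = 2.06 × 10^6 m³/d
t = ΔV / Q = 9.482 × 10^8 m³ / 2.06 × 10^6 m³/d = 460.3 d

t ≈ 460 days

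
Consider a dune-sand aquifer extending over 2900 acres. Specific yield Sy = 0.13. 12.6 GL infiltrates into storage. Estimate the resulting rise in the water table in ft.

Δh ≈ 27.1 ft

A = 2900 acres = 1.174 × 10^7 m²
ΔV = 12.6 GL = 1.26 × 10^7 m³
Δh = ΔV / (Sy × A) = 1.26 × 10^7 m³ / (0.13 × 1.174 × 10^7 m²) = 8.259 m
Δh = 8.259 m = 27.1 ft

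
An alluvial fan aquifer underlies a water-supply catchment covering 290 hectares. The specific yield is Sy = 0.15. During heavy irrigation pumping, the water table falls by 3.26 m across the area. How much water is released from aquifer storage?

ΔV ≈ 1.42 × 10^6 m³

A = 290 hectares = 2.9 × 10^6 m²
ΔV = Sy × A × Δh = 0.15 × 2.9 × 10^6 m² × 3.26 m = 1.418 × 10^6 m³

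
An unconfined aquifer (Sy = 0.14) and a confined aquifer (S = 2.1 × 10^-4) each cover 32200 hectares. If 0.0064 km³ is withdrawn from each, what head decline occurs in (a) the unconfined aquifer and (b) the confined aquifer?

Δh_u ≈ 0.142 m; Δh_c ≈ 94.6 m

A = 32200 hectares = 3.22 × 10^8 m²
ΔV = 0.0064 km³ = 6.4 × 10^6 m³
Unconfined: Δh_u = ΔV/(Sy·A) = 6.4 × 10^6/(0.14 × 3.22 × 10^8) = 0.142 m
Confined: Δh_c = ΔV/(S·A) = 6.4 × 10^6/(2.1 × 10^-4 × 3.22 × 10^8) = 94.65 m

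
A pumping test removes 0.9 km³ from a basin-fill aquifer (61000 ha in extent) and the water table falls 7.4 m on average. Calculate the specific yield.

A = 61000 ha = 6.1 × 10^8 m²
ΔV = 0.9 km³ = 9 × 10^8 m³
Sy = ΔV / (A × Δh) = 9 × 10^8 m³ / (6.1 × 10^8 m² × 7.4 m) = 0.1994

Sy ≈ 0.2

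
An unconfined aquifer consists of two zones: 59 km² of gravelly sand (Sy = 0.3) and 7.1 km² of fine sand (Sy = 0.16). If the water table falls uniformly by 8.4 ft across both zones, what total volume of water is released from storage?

ΔV ≈ 4.82 × 10^7 m³

A₁ = 59 km² = 5.9 × 10^7 m²; A₂ = 7.1 km² = 7.1 × 10^6 m²
Δh = 8.4 ft = 2.56 m
ΔV₁ = 0.3 × 5.9 × 10^7 × 2.56 = 4.532 × 10^7 m³
ΔV₂ = 0.16 × 7.1 × 10^6 × 2.56 = 2.909 × 10^6 m³
ΔV = ΔV₁ + ΔV₂ = 4.823 × 10^7 m³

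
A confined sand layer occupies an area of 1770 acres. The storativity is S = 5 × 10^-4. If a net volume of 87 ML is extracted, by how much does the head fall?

Δh ≈ 24.3 m

A = 1770 acres = 7.163 × 10^6 m²
ΔV = 87 ML = 87000 m³
Δh = ΔV / (S × A) = 87000 m³ / (5 × 10^-4 × 7.163 × 10^6 m²) = 24.29 m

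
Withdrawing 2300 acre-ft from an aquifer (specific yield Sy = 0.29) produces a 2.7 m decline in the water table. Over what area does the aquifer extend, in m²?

ΔV = 2300 acre-ft = 2.837 × 10^6 m³
A = ΔV / (Sy × Δh) = 2.837 × 10^6 / (0.29 × 2.7) = 3.623 × 10^6 m²

A ≈ 3.62 × 10^6 m²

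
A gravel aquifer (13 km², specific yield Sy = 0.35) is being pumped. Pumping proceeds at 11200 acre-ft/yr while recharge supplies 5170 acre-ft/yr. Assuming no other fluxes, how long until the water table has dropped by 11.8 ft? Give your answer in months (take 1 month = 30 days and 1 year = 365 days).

t ≈ 26.8 months

A = 13 km² = 1.3 × 10^7 m²
Δh = 11.8 ft = 3.597 m
ΔV = Sy × A × Δh = 0.35 × 1.3 × 10^7 × 3.597 = 1.636 × 10^7 m³
Net withdrawal = 11200 − 5170 = 6030 acre-ft/yr = 20380 m³/d
t = ΔV / Q = 1.636 × 10^7 m³ / 20380 m³/d = 803.1 d
t = 803.1 d ≈ 26.77 months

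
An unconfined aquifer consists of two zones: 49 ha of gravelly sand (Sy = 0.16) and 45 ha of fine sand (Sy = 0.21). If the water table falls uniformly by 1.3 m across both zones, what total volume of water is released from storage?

ΔV ≈ 2.25 × 10^5 m³

A₁ = 49 ha = 4.9 × 10^5 m²; A₂ = 45 ha = 4.5 × 10^5 m²
ΔV₁ = 0.16 × 4.9 × 10^5 × 1.3 = 1.019 × 10^5 m³
ΔV₂ = 0.21 × 4.5 × 10^5 × 1.3 = 1.228 × 10^5 m³
ΔV = ΔV₁ + ΔV₂ = 2.248 × 10^5 m³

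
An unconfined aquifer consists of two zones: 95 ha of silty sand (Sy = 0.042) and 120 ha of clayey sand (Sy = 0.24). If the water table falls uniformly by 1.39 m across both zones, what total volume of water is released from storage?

ΔV ≈ 4.56 × 10^5 m³

A₁ = 95 ha = 9.5 × 10^5 m²; A₂ = 120 ha = 1.2 × 10^6 m²
ΔV₁ = 0.042 × 9.5 × 10^5 × 1.39 = 55460 m³
ΔV₂ = 0.24 × 1.2 × 10^6 × 1.39 = 4.003 × 10^5 m³
ΔV = ΔV₁ + ΔV₂ = 4.558 × 10^5 m³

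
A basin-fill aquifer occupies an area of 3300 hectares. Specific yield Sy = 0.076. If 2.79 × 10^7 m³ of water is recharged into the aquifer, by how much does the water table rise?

A = 3300 hectares = 3.3 × 10^7 m²
Δh = ΔV / (Sy × A) = 2.79 × 10^7 m³ / (0.076 × 3.3 × 10^7 m²) = 11.12 m

Δh ≈ 11.1 m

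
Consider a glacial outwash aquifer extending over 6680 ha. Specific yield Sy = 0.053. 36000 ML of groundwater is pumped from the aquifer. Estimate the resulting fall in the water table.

Δh ≈ 10.2 m

A = 6680 ha = 6.68 × 10^7 m²
ΔV = 36000 ML = 3.6 × 10^7 m³
Δh = ΔV / (Sy × A) = 3.6 × 10^7 m³ / (0.053 × 6.68 × 10^7 m²) = 10.17 m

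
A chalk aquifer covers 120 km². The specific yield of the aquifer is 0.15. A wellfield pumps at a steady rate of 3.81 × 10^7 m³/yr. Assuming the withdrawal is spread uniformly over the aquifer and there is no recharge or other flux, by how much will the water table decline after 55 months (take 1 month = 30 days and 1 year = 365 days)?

A = 120 km² = 1.2 × 10^8 m²
Q = 3.81 × 10^7 m³/yr = 1.044 × 10^5 m³/d
t = 55 months = 1650 d
ΔV = Q × t = 1.044 × 10^5 m³/d × 1650 d = 1.722 × 10^8 m³
Δh = ΔV / (Sy × A) = 1.722 × 10^8 / (0.15 × 1.2 × 10^8) = 9.568 m

Δh ≈ 9.57 m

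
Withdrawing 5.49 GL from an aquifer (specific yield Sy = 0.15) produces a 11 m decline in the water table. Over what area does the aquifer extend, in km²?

A ≈ 3.33 km²

ΔV = 5.49 GL = 5.49 × 10^6 m³
A = ΔV / (Sy × Δh) = 5.49 × 10^6 / (0.15 × 11) = 3.327 × 10^6 m²
A = 3.327 × 10^6 m² = 3.327 km²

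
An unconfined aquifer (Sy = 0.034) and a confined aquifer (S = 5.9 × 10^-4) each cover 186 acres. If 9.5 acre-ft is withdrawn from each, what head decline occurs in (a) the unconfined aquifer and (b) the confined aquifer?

Δh_u ≈ 0.458 m; Δh_c ≈ 26.4 m

A = 186 acres = 7.527 × 10^5 m²
ΔV = 9.5 acre-ft = 11720 m³
Unconfined: Δh_u = ΔV/(Sy·A) = 11720/(0.034 × 7.527 × 10^5) = 0.4579 m
Confined: Δh_c = ΔV/(S·A) = 11720/(5.9 × 10^-4 × 7.527 × 10^5) = 26.39 m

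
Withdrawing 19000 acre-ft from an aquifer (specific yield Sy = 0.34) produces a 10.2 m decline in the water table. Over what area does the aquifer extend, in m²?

ΔV = 19000 acre-ft = 2.344 × 10^7 m³
A = ΔV / (Sy × Δh) = 2.344 × 10^7 / (0.34 × 10.2) = 6.758 × 10^6 m²

A ≈ 6.76 × 10^6 m²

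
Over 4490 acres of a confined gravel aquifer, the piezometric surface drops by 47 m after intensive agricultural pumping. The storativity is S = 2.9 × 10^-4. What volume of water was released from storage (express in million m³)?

ΔV ≈ 0.248 million m³

A = 4490 acres = 1.817 × 10^7 m²
ΔV = S × A × Δh = 2.9 × 10^-4 × 1.817 × 10^7 m² × 47 m = 2.477 × 10^5 m³
ΔV = 2.477 × 10^5 m³ = 0.2477 million m³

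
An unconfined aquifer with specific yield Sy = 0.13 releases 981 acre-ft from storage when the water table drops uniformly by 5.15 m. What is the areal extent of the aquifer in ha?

ΔV = 981 acre-ft = 1.21 × 10^6 m³
A = ΔV / (Sy × Δh) = 1.21 × 10^6 / (0.13 × 5.15) = 1.807 × 10^6 m²
A = 1.807 × 10^6 m² = 180.7 ha

A ≈ 181 ha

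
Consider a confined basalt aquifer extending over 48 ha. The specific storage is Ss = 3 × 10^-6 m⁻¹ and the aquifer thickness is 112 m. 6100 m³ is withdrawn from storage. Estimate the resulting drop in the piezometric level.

Δh ≈ 37.8 m

S = Ss × b = 3 × 10^-6 m⁻¹ × 112 m = 3.36 × 10^-4
A = 48 ha = 4.8 × 10^5 m²
Δh = ΔV / (S × A) = 6100 m³ / (3.36 × 10^-4 × 4.8 × 10^5 m²) = 37.82 m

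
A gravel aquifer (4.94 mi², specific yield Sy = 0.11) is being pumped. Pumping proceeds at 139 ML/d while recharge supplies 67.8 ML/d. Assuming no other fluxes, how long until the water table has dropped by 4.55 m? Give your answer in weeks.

A = 4.94 mi² = 1.279 × 10^7 m²
ΔV = Sy × A × Δh = 0.11 × 1.279 × 10^7 × 4.55 = 6.404 × 10^6 m³
Net withdrawal = 139 − 67.8 = 71.2 ML/d = 71200 m³/d
t = ΔV / Q = 6.404 × 10^6 m³ / 71200 m³/d = 89.94 d
t = 89.94 d ≈ 12.85 weeks

t ≈ 12.8 weeks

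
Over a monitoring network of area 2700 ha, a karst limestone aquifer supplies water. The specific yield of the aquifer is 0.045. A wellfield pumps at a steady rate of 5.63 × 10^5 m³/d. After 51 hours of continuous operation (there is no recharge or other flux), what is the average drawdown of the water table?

A = 2700 ha = 2.7 × 10^7 m²
t = 51 hours = 2.125 d
ΔV = Q × t = 5.63 × 10^5 m³/d × 2.125 d = 1.196 × 10^6 m³
Δh = ΔV / (Sy × A) = 1.196 × 10^6 / (0.045 × 2.7 × 10^7) = 0.9847 m

Δh ≈ 0.985 m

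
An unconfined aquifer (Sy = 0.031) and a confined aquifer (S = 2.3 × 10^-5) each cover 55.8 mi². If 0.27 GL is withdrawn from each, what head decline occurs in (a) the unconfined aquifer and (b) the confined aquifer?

Δh_u ≈ 0.0603 m; Δh_c ≈ 81.2 m

A = 55.8 mi² = 1.445 × 10^8 m²
ΔV = 0.27 GL = 2.7 × 10^5 m³
Unconfined: Δh_u = ΔV/(Sy·A) = 2.7 × 10^5/(0.031 × 1.445 × 10^8) = 0.06027 m
Confined: Δh_c = ΔV/(S·A) = 2.7 × 10^5/(2.3 × 10^-5 × 1.445 × 10^8) = 81.23 m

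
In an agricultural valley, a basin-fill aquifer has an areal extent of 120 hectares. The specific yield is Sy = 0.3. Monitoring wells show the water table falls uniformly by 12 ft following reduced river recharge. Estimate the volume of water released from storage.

ΔV ≈ 1.32 × 10^6 m³

A = 120 hectares = 1.2 × 10^6 m²
Δh = 12 ft = 3.658 m
ΔV = Sy × A × Δh = 0.3 × 1.2 × 10^6 m² × 3.658 m = 1.317 × 10^6 m³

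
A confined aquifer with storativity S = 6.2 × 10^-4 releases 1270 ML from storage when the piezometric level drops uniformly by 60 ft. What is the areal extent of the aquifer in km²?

Δh = 60 ft = 18.29 m
ΔV = 1270 ML = 1.27 × 10^6 m³
A = ΔV / (S × Δh) = 1.27 × 10^6 / (6.2 × 10^-4 × 18.29) = 1.12 × 10^8 m²
A = 1.12 × 10^8 m² = 112 km²

A ≈ 112 km²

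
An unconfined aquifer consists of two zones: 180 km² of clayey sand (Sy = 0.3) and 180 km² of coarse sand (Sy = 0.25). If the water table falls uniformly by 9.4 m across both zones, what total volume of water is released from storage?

A₁ = 180 km² = 1.8 × 10^8 m²; A₂ = 180 km² = 1.8 × 10^8 m²
ΔV₁ = 0.3 × 1.8 × 10^8 × 9.4 = 5.076 × 10^8 m³
ΔV₂ = 0.25 × 1.8 × 10^8 × 9.4 = 4.23 × 10^8 m³
ΔV = ΔV₁ + ΔV₂ = 9.306 × 10^8 m³

ΔV ≈ 9.31 × 10^8 m³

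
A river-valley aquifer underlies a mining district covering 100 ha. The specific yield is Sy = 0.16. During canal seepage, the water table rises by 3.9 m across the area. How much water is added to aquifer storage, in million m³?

A = 100 ha = 1 × 10^6 m²
ΔV = Sy × A × Δh = 0.16 × 1 × 10^6 m² × 3.9 m = 6.24 × 10^5 m³
ΔV = 6.24 × 10^5 m³ = 0.624 million m³

ΔV ≈ 0.624 million m³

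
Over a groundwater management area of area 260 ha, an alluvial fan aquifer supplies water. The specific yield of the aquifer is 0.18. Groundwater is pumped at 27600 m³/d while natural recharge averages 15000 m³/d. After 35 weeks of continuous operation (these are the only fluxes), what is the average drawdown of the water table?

A = 260 ha = 2.6 × 10^6 m²
Net abstraction = 27600 − 15000 = 12600 m³/d
t = 35 weeks = 245 d
ΔV = Q × t = 12600 m³/d × 245 d = 3.087 × 10^6 m³
Δh = ΔV / (Sy × A) = 3.087 × 10^6 / (0.18 × 2.6 × 10^6) = 6.596 m

Δh ≈ 6.6 m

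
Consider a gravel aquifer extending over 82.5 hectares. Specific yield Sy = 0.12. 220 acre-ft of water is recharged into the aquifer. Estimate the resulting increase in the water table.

Δh ≈ 2.74 m

A = 82.5 hectares = 8.25 × 10^5 m²
ΔV = 220 acre-ft = 2.714 × 10^5 m³
Δh = ΔV / (Sy × A) = 2.714 × 10^5 m³ / (0.12 × 8.25 × 10^5 m²) = 2.741 m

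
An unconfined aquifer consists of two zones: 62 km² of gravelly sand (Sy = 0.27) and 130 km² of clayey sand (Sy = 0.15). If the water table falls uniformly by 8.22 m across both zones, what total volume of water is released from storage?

ΔV ≈ 2.98 × 10^8 m³

A₁ = 62 km² = 6.2 × 10^7 m²; A₂ = 130 km² = 1.3 × 10^8 m²
ΔV₁ = 0.27 × 6.2 × 10^7 × 8.22 = 1.376 × 10^8 m³
ΔV₂ = 0.15 × 1.3 × 10^8 × 8.22 = 1.603 × 10^8 m³
ΔV = ΔV₁ + ΔV₂ = 2.979 × 10^8 m³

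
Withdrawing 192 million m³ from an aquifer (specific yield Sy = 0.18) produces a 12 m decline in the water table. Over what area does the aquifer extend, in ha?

A ≈ 8890 ha

ΔV = 192 million m³ = 1.92 × 10^8 m³
A = ΔV / (Sy × Δh) = 1.92 × 10^8 / (0.18 × 12) = 8.889 × 10^7 m²
A = 8.889 × 10^7 m² = 8889 ha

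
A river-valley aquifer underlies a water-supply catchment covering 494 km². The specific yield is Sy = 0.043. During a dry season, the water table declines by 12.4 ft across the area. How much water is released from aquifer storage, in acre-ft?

ΔV ≈ 65100 acre-ft

A = 494 km² = 4.94 × 10^8 m²
Δh = 12.4 ft = 3.78 m
ΔV = Sy × A × Δh = 0.043 × 4.94 × 10^8 m² × 3.78 m = 8.028 × 10^7 m³
ΔV = 8.028 × 10^7 m³ = 65090 acre-ft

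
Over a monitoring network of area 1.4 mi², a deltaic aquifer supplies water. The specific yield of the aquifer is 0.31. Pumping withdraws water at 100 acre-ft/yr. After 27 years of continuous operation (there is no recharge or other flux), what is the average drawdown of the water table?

Δh ≈ 2.96 m

A = 1.4 mi² = 3.626 × 10^6 m²
Q = 100 acre-ft/yr = 337.9 m³/d
t = 27 years = 9855 d
ΔV = Q × t = 337.9 m³/d × 9855 d = 3.33 × 10^6 m³
Δh = ΔV / (Sy × A) = 3.33 × 10^6 / (0.31 × 3.626 × 10^6) = 2.963 m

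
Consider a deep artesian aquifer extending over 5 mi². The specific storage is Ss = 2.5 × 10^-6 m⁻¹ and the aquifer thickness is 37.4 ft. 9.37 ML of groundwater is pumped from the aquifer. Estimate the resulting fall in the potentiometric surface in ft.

Δh ≈ 83.3 ft

b = 37.4 ft = 11.4 m
S = Ss × b = 2.5 × 10^-6 m⁻¹ × 11.4 m = 2.85 × 10^-5
A = 5 mi² = 1.295 × 10^7 m²
ΔV = 9.37 ML = 9370 m³
Δh = ΔV / (S × A) = 9370 m³ / (2.85 × 10^-5 × 1.295 × 10^7 m²) = 25.39 m
Δh = 25.39 m = 83.3 ft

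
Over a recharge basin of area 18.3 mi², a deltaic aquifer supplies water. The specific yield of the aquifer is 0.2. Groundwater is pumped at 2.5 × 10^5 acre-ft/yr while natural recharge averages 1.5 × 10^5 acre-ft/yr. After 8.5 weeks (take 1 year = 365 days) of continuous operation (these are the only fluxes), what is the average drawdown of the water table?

A = 18.3 mi² = 4.74 × 10^7 m²
Net abstraction = 2.5 × 10^5 − 1.5 × 10^5 = 1 × 10^5 acre-ft/yr
Q_net = 1 × 10^5 acre-ft/yr = 3.379 × 10^5 m³/d
t = 8.5 weeks = 59.5 d
ΔV = Q × t = 3.379 × 10^5 m³/d × 59.5 d = 2.011 × 10^7 m³
Δh = ΔV / (Sy × A) = 2.011 × 10^7 / (0.2 × 4.74 × 10^7) = 2.121 m

Δh ≈ 2.12 m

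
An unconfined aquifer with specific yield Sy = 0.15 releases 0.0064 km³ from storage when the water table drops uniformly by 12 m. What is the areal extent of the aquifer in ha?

A ≈ 356 ha

ΔV = 0.0064 km³ = 6.4 × 10^6 m³
A = ΔV / (Sy × Δh) = 6.4 × 10^6 / (0.15 × 12) = 3.556 × 10^6 m²
A = 3.556 × 10^6 m² = 355.6 ha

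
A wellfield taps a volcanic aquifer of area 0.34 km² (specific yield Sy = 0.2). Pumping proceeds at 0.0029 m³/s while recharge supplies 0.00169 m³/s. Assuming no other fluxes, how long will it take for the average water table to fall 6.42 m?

t ≈ 4180 days

A = 0.34 km² = 3.4 × 10^5 m²
ΔV = Sy × A × Δh = 0.2 × 3.4 × 10^5 × 6.42 = 4.366 × 10^5 m³
Net withdrawal = 0.0029 − 0.00169 = 0.00121 m³/s = 104.5 m³/d
t = ΔV / Q = 4.366 × 10^5 m³ / 104.5 m³/d = 4176 d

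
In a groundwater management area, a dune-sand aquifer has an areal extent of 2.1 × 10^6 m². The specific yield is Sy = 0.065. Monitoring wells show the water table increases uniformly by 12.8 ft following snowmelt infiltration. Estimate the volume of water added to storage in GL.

Δh = 12.8 ft = 3.901 m
ΔV = Sy × A × Δh = 0.065 × 2.1 × 10^6 m² × 3.901 m = 5.325 × 10^5 m³
ΔV = 5.325 × 10^5 m³ = 0.5325 GL

ΔV ≈ 0.533 GL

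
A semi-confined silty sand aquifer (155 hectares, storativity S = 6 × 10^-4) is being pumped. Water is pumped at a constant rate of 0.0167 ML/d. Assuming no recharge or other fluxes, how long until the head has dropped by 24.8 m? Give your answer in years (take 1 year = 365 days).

A = 155 hectares = 1.55 × 10^6 m²
ΔV = S × A × Δh = 6 × 10^-4 × 1.55 × 10^6 × 24.8 = 23060 m³
Q = 0.0167 ML/d = 16.7 m³/d
t = ΔV / Q = 23060 m³ / 16.7 m³/d = 1381 d
t = 1381 d ≈ 3.784 years

t ≈ 3.78 years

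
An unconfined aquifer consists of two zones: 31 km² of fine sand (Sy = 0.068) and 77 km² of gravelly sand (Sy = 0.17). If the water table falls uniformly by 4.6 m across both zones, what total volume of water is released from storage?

A₁ = 31 km² = 3.1 × 10^7 m²; A₂ = 77 km² = 7.7 × 10^7 m²
ΔV₁ = 0.068 × 3.1 × 10^7 × 4.6 = 9.697 × 10^6 m³
ΔV₂ = 0.17 × 7.7 × 10^7 × 4.6 = 6.021 × 10^7 m³
ΔV = ΔV₁ + ΔV₂ = 6.991 × 10^7 m³

ΔV ≈ 6.99 × 10^7 m³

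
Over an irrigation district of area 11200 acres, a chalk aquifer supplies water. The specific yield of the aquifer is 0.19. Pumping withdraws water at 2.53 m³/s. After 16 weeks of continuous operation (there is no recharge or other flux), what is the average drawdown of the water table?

A = 11200 acres = 4.532 × 10^7 m²
Q = 2.53 m³/s = 2.186 × 10^5 m³/d
t = 16 weeks = 112 d
ΔV = Q × t = 2.186 × 10^5 m³/d × 112 d = 2.448 × 10^7 m³
Δh = ΔV / (Sy × A) = 2.448 × 10^7 / (0.19 × 4.532 × 10^7) = 2.843 m

Δh ≈ 2.84 m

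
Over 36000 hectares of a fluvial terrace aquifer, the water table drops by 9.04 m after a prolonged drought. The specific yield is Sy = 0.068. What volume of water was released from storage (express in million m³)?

A = 36000 hectares = 3.6 × 10^8 m²
ΔV = Sy × A × Δh = 0.068 × 3.6 × 10^8 m² × 9.04 m = 2.213 × 10^8 m³
ΔV = 2.213 × 10^8 m³ = 221.3 million m³

ΔV ≈ 221 million m³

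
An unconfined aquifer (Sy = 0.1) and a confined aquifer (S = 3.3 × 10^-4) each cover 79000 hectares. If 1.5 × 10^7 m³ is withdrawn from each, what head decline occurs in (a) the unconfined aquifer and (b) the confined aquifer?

A = 79000 hectares = 7.9 × 10^8 m²
Unconfined: Δh_u = ΔV/(Sy·A) = 1.5 × 10^7/(0.1 × 7.9 × 10^8) = 0.1899 m
Confined: Δh_c = ΔV/(S·A) = 1.5 × 10^7/(3.3 × 10^-4 × 7.9 × 10^8) = 57.54 m

Δh_u ≈ 0.19 m; Δh_c ≈ 57.5 m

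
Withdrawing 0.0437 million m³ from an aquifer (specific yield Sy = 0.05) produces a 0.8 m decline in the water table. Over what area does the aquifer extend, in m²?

ΔV = 0.0437 million m³ = 43700 m³
A = ΔV / (Sy × Δh) = 43700 / (0.05 × 0.8) = 1.092 × 10^6 m²

A ≈ 1.09 × 10^6 m²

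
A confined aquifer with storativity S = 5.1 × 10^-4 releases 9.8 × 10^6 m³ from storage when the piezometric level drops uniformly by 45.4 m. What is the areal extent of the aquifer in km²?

A ≈ 423 km²

A = ΔV / (S × Δh) = 9.8 × 10^6 / (5.1 × 10^-4 × 45.4) = 4.233 × 10^8 m²
A = 4.233 × 10^8 m² = 423.3 km²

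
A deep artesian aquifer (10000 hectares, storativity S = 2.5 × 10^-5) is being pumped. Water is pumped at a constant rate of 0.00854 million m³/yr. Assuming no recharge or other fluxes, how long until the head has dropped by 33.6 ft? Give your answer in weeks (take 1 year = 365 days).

t ≈ 156 weeks

A = 10000 hectares = 1 × 10^8 m²
Δh = 33.6 ft = 10.24 m
ΔV = S × A × Δh = 2.5 × 10^-5 × 1 × 10^8 × 10.24 = 25600 m³
Q = 0.00854 million m³/yr = 23.4 m³/d
t = ΔV / Q = 25600 m³ / 23.4 m³/d = 1094 d
t = 1094 d ≈ 156.3 weeks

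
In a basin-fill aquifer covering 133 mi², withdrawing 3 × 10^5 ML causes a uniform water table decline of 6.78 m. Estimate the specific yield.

Sy ≈ 0.13

A = 133 mi² = 3.445 × 10^8 m²
ΔV = 3 × 10^5 ML = 3 × 10^8 m³
Sy = ΔV / (A × Δh) = 3 × 10^8 m³ / (3.445 × 10^8 m² × 6.78 m) = 0.1285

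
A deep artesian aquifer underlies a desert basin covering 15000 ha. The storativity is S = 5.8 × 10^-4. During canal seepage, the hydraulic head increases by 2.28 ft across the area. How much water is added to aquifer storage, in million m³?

A = 15000 ha = 1.5 × 10^8 m²
Δh = 2.28 ft = 0.6949 m
ΔV = S × A × Δh = 5.8 × 10^-4 × 1.5 × 10^8 m² × 0.6949 m = 60460 m³
ΔV = 60460 m³ = 0.06046 million m³

ΔV ≈ 0.0605 million m³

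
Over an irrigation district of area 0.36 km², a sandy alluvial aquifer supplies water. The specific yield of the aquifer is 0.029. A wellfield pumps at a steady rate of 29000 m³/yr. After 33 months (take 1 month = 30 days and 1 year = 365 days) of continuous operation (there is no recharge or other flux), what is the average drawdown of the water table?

Δh ≈ 7.53 m

A = 0.36 km² = 3.6 × 10^5 m²
Q = 29000 m³/yr = 79.45 m³/d
t = 33 months = 990 d
ΔV = Q × t = 79.45 m³/d × 990 d = 78660 m³
Δh = ΔV / (Sy × A) = 78660 / (0.029 × 3.6 × 10^5) = 7.534 m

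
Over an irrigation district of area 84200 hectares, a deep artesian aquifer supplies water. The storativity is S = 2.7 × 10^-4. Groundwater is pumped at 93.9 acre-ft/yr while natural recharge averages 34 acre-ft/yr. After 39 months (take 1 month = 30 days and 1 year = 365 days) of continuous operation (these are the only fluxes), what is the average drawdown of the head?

A = 84200 hectares = 8.42 × 10^8 m²
Net abstraction = 93.9 − 34 = 59.9 acre-ft/yr
Q_net = 59.9 acre-ft/yr = 202.4 m³/d
t = 39 months = 1170 d
ΔV = Q × t = 202.4 m³/d × 1170 d = 2.368 × 10^5 m³
Δh = ΔV / (S × A) = 2.368 × 10^5 / (2.7 × 10^-4 × 8.42 × 10^8) = 1.042 m

Δh ≈ 1.04 m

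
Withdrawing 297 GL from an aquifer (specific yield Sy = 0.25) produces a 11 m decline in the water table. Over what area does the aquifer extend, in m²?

ΔV = 297 GL = 2.97 × 10^8 m³
A = ΔV / (Sy × Δh) = 2.97 × 10^8 / (0.25 × 11) = 1.08 × 10^8 m²

A ≈ 1.08 × 10^8 m²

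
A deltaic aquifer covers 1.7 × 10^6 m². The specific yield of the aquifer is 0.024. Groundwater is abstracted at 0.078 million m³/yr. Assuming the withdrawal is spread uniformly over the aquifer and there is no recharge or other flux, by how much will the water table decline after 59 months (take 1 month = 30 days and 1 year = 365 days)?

Δh ≈ 9.27 m

Q = 0.078 million m³/yr = 213.7 m³/d
t = 59 months = 1770 d
ΔV = Q × t = 213.7 m³/d × 1770 d = 3.782 × 10^5 m³
Δh = ΔV / (Sy × A) = 3.782 × 10^5 / (0.024 × 1.7 × 10^6) = 9.271 m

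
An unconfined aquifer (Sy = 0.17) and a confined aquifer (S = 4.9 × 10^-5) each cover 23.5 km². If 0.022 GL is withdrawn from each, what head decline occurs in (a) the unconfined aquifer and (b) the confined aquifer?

Δh_u ≈ 0.00551 m; Δh_c ≈ 19.1 m

A = 23.5 km² = 2.35 × 10^7 m²
ΔV = 0.022 GL = 22000 m³
Unconfined: Δh_u = ΔV/(Sy·A) = 22000/(0.17 × 2.35 × 10^7) = 0.005507 m
Confined: Δh_c = ΔV/(S·A) = 22000/(4.9 × 10^-5 × 2.35 × 10^7) = 19.11 m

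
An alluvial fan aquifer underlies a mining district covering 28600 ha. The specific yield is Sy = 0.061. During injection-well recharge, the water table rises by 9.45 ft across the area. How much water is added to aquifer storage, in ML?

A = 28600 ha = 2.86 × 10^8 m²
Δh = 9.45 ft = 2.88 m
ΔV = Sy × A × Δh = 0.061 × 2.86 × 10^8 m² × 2.88 m = 5.025 × 10^7 m³
ΔV = 5.025 × 10^7 m³ = 50250 ML

ΔV ≈ 50300 ML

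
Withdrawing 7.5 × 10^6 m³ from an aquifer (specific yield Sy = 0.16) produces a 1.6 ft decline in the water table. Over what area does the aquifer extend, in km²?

Δh = 1.6 ft = 0.4877 m
A = ΔV / (Sy × Δh) = 7.5 × 10^6 / (0.16 × 0.4877) = 9.612 × 10^7 m²
A = 9.612 × 10^7 m² = 96.12 km²

A ≈ 96.1 km²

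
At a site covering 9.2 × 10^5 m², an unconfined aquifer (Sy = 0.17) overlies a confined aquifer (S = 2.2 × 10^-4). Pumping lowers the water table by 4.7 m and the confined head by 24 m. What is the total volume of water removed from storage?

Unconfined: ΔV_u = Sy × A × Δh_u = 0.17 × 9.2 × 10^5 × 4.7 = 7.351 × 10^5 m³
Confined: ΔV_c = S × A × Δh_c = 2.2 × 10^-4 × 9.2 × 10^5 × 24 = 4858 m³
Total ΔV = 7.351 × 10^5 + 4858 = 7.399 × 10^5 m³

ΔV ≈ 7.4 × 10^5 m³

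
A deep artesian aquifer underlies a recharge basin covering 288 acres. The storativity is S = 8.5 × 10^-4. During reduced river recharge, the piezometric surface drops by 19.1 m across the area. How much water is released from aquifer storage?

A = 288 acres = 1.165 × 10^6 m²
ΔV = S × A × Δh = 8.5 × 10^-4 × 1.165 × 10^6 m² × 19.1 m = 18920 m³

ΔV ≈ 18900 m³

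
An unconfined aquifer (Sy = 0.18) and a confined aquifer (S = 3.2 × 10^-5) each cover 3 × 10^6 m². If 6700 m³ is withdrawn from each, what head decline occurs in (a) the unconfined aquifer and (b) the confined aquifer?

Δh_u ≈ 0.0124 m; Δh_c ≈ 69.8 m

Unconfined: Δh_u = ΔV/(Sy·A) = 6700/(0.18 × 3 × 10^6) = 0.01241 m
Confined: Δh_c = ΔV/(S·A) = 6700/(3.2 × 10^-5 × 3 × 10^6) = 69.79 m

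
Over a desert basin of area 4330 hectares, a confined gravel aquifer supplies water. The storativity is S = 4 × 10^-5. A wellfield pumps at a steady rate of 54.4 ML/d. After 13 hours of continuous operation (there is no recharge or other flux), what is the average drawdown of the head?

Δh ≈ 17 m

A = 4330 hectares = 4.33 × 10^7 m²
Q = 54.4 ML/d = 54400 m³/d
t = 13 hours = 0.5417 d
ΔV = Q × t = 54400 m³/d × 0.5417 d = 29470 m³
Δh = ΔV / (S × A) = 29470 / (4 × 10^-5 × 4.33 × 10^7) = 17.01 m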